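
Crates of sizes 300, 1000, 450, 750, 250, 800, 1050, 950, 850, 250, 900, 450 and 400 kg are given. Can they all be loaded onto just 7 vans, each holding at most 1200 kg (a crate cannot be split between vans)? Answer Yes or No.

No

Total = 8400 kg; ⌈8400/1200⌉ = 7.
The bound of 7 does not rule out 7, but exhaustive search shows no assignment into 7 vans of capacity 1200 kg exists — the minimum is 8.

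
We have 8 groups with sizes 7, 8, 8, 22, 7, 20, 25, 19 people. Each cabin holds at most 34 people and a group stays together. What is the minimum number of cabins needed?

4

Total = 25 + 22 + 20 + 19 + 8 + 8 + 7 + 7 = 116 people.
Lower bound: ⌈116/34⌉ = 4 cabins.
A packing using 4 cabins:
  cabin 1: 25 + 8 = 33
  cabin 2: 22 + 8 = 30
  cabin 3: 20 + 7 + 7 = 34
  cabin 4: 19 = 19
This matches the lower bound, so 4 is optimal.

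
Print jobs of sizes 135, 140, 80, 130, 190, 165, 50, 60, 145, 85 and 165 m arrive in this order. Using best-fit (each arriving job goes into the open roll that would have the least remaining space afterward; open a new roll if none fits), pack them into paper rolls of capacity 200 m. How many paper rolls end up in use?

  135 → roll 1 (new)  [load 135/200]
  140 → roll 2 (new)  [load 140/200]
  80 → roll 3 (new)  [load 80/200]
  130 → roll 4 (new)  [load 130/200]
  190 → roll 5 (new)  [load 190/200]
  165 → roll 6 (new)  [load 165/200]
  50 → roll 2  [load 190/200]
  60 → roll 1  [load 195/200]
  145 → roll 7 (new)  [load 145/200]
  85 → roll 3  [load 165/200]
  165 → roll 8 (new)  [load 165/200]
8 paper rolls opened.

8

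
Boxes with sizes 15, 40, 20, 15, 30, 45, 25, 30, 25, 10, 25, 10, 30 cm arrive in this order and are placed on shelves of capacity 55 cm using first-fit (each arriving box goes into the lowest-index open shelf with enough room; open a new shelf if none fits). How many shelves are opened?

  15 → shelf 1 (new)  [load 15/55]
  40 → shelf 1  [load 55/55]
  20 → shelf 2 (new)  [load 20/55]
  15 → shelf 2  [load 35/55]
  30 → shelf 3 (new)  [load 30/55]
  45 → shelf 4 (new)  [load 45/55]
  25 → shelf 3  [load 55/55]
  30 → shelf 5 (new)  [load 30/55]
  25 → shelf 5  [load 55/55]
  10 → shelf 2  [load 45/55]
  25 → shelf 6 (new)  [load 25/55]
  10 → shelf 2  [load 55/55]
  30 → shelf 6  [load 55/55]
6 shelves opened.

6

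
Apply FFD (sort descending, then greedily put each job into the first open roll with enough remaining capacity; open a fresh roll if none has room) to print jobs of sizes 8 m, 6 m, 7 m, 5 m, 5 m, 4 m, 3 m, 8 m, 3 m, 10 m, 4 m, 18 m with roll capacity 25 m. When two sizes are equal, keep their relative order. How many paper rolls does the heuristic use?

Sorted descending: 18, 10, 8, 8, 7, 6, 5, 5, 4, 4, 3, 3.
  18 → roll 1 (new)  [load 18/25]
  10 → roll 2 (new)  [load 10/25]
  8 → roll 2  [load 18/25]
  8 → roll 3 (new)  [load 8/25]
  7 → roll 1  [load 25/25]
  6 → roll 2  [load 24/25]
  5 → roll 3  [load 13/25]
  5 → roll 3  [load 18/25]
  4 → roll 3  [load 22/25]
  4 → roll 4 (new)  [load 4/25]
  3 → roll 3  [load 25/25]
  3 → roll 4  [load 7/25]
4 paper rolls opened.

4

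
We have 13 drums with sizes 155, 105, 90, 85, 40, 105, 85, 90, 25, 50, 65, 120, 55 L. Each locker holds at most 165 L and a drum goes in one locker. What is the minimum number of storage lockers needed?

Total = 155 + 120 + 105 + 105 + 90 + 90 + 85 + 85 + 65 + 55 + 50 + 40 + 25 = 1070 L.
Lower bound: ⌈1070/165⌉ = 7 storage lockers.
Also, 8 drums each exceed 165/2 L, and no two of those can share a locker, so at least 8 storage lockers are needed.
A packing using 8 storage lockers:
  locker 1: 155 = 155
  locker 2: 120 + 40 = 160
  locker 3: 105 + 55 = 160
  locker 4: 105 + 50 = 155
  locker 5: 90 + 65 = 155
  locker 6: 90 + 25 = 115
  locker 7: 85 = 85
  locker 8: 85 = 85
This matches the lower bound, so 8 is optimal.

8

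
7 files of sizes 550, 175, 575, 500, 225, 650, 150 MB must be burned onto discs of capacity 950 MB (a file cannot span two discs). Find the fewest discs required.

4

Total = 650 + 575 + 550 + 500 + 225 + 175 + 150 = 2825 MB.
Lower bound: ⌈2825/950⌉ = 3 discs.
Also, 4 files each exceed 475 MB, and no two of those can share a disc, so at least 4 discs are needed.
A packing using 4 discs:
  disc 1: 650 + 225 = 875
  disc 2: 575 + 175 + 150 = 900
  disc 3: 550 = 550
  disc 4: 500 = 500
This matches the lower bound, so 4 is optimal.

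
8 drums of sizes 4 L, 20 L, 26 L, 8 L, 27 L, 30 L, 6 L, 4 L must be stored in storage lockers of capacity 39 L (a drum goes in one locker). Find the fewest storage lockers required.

Total = 30 + 27 + 26 + 20 + 8 + 6 + 4 + 4 = 125 L.
Lower bound: ⌈125/39⌉ = 4 storage lockers.
A packing using 4 storage lockers:
  locker 1: 30 + 8 = 38
  locker 2: 27 + 6 + 4 = 37
  locker 3: 26 + 4 = 30
  locker 4: 20 = 20
This matches the lower bound, so 4 is optimal.

4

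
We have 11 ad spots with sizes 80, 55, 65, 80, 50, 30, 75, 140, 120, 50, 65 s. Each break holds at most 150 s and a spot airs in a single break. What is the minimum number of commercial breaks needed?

Total = 140 + 120 + 80 + 80 + 75 + 65 + 65 + 55 + 50 + 50 + 30 = 810 s.
Lower bound: ⌈810/150⌉ = 6 commercial breaks.
A packing using 6 commercial breaks:
  break 1: 140 = 140
  break 2: 120 + 30 = 150
  break 3: 80 + 65 = 145
  break 4: 80 + 65 = 145
  break 5: 75 + 55 = 130
  break 6: 50 + 50 = 100
This matches the lower bound, so 6 is optimal.

6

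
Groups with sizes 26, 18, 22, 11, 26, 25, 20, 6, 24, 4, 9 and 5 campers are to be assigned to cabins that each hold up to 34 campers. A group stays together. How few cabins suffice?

7

Total = 26 + 26 + 25 + 24 + 22 + 20 + 18 + 11 + 9 + 6 + 5 + 4 = 196 campers.
Lower bound: ⌈196/34⌉ = 6 cabins.
Also, 7 groups each exceed 17 campers, and no two of those can share a cabin, so at least 7 cabins are needed.
A packing using 7 cabins:
  cabin 1: 26 + 6 = 32
  cabin 2: 26 + 5 = 31
  cabin 3: 25 + 9 = 34
  cabin 4: 24 + 4 = 28
  cabin 5: 22 + 11 = 33
  cabin 6: 20 = 20
  cabin 7: 18 = 18
This matches the lower bound, so 7 is optimal.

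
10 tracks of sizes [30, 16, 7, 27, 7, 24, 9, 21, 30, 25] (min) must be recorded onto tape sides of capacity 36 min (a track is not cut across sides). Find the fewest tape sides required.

7

Total = 30 + 30 + 27 + 25 + 24 + 21 + 16 + 9 + 7 + 7 = 196 min.
Lower bound: ⌈196/36⌉ = 6 tape sides.
A packing using 7 tape sides:
  side 1: 30 = 30
  side 2: 30 = 30
  side 3: 27 + 9 = 36
  side 4: 25 + 7 = 32
  side 5: 24 + 7 = 31
  side 6: 21 = 21
  side 7: 16 = 16
No arrangement into 6 tape sides stays within capacity, so 7 is optimal.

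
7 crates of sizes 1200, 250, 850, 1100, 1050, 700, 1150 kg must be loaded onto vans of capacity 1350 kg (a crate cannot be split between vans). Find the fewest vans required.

Total = 1200 + 1150 + 1100 + 1050 + 850 + 700 + 250 = 6300 kg.
Lower bound: ⌈6300/1350⌉ = 5 vans.
Also, 6 crates each exceed 675 kg, and no two of those can share a van, so at least 6 vans are needed.
A packing using 6 vans:
  van 1: 1200 = 1200
  van 2: 1150 = 1150
  van 3: 1100 + 250 = 1350
  van 4: 1050 = 1050
  van 5: 850 = 850
  van 6: 700 = 700
This matches the lower bound, so 6 is optimal.

6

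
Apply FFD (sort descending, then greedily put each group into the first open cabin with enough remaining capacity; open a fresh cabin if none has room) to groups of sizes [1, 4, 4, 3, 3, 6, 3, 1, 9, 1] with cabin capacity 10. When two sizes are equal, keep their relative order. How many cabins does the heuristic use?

Sorted descending: 9, 6, 4, 4, 3, 3, 3, 1, 1, 1.
  9 → cabin 1 (new)  [load 9/10]
  6 → cabin 2 (new)  [load 6/10]
  4 → cabin 2  [load 10/10]
  4 → cabin 3 (new)  [load 4/10]
  3 → cabin 3  [load 7/10]
  3 → cabin 3  [load 10/10]
  3 → cabin 4 (new)  [load 3/10]
  1 → cabin 1  [load 10/10]
  1 → cabin 4  [load 4/10]
  1 → cabin 4  [load 5/10]
4 cabins opened.

4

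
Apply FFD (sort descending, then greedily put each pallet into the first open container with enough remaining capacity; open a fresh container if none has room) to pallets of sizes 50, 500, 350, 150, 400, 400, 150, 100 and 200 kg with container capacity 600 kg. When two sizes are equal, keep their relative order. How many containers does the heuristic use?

Sorted descending: 500, 400, 400, 350, 200, 150, 150, 100, 50.
  500 → container 1 (new)  [load 500/600]
  400 → container 2 (new)  [load 400/600]
  400 → container 3 (new)  [load 400/600]
  350 → container 4 (new)  [load 350/600]
  200 → container 2  [load 600/600]
  150 → container 3  [load 550/600]
  150 → container 4  [load 500/600]
  100 → container 1  [load 600/600]
  50 → container 3  [load 600/600]
4 containers opened.

4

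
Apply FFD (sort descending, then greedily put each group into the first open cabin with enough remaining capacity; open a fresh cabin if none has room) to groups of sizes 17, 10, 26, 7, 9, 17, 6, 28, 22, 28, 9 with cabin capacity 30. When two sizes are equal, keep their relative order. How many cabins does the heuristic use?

Sorted descending: 28, 28, 26, 22, 17, 17, 10, 9, 9, 7, 6.
  28 → cabin 1 (new)  [load 28/30]
  28 → cabin 2 (new)  [load 28/30]
  26 → cabin 3 (new)  [load 26/30]
  22 → cabin 4 (new)  [load 22/30]
  17 → cabin 5 (new)  [load 17/30]
  17 → cabin 6 (new)  [load 17/30]
  10 → cabin 5  [load 27/30]
  9 → cabin 6  [load 26/30]
  9 → cabin 7 (new)  [load 9/30]
  7 → cabin 4  [load 29/30]
  6 → cabin 7  [load 15/30]
7 cabins opened.

7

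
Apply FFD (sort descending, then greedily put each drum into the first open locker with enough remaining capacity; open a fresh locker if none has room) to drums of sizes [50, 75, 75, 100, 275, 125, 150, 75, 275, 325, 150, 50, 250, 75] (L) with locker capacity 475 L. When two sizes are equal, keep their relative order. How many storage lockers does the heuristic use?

Sorted descending: 325, 275, 275, 250, 150, 150, 125, 100, 75, 75, 75, 75, 50, 50.
  325 → locker 1 (new)  [load 325/475]
  275 → locker 2 (new)  [load 275/475]
  275 → locker 3 (new)  [load 275/475]
  250 → locker 4 (new)  [load 250/475]
  150 → locker 1  [load 475/475]
  150 → locker 2  [load 425/475]
  125 → locker 3  [load 400/475]
  100 → locker 4  [load 350/475]
  75 → locker 3  [load 475/475]
  75 → locker 4  [load 425/475]
  75 → locker 5 (new)  [load 75/475]
  75 → locker 5  [load 150/475]
  50 → locker 2  [load 475/475]
  50 → locker 4  [load 475/475]
5 storage lockers opened.

5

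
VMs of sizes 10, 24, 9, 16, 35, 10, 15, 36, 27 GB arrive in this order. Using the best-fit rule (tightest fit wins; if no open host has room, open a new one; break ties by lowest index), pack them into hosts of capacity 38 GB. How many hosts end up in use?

6

  10 → host 1 (new)  [load 10/38]
  24 → host 1  [load 34/38]
  9 → host 2 (new)  [load 9/38]
  16 → host 2  [load 25/38]
  35 → host 3 (new)  [load 35/38]
  10 → host 2  [load 35/38]
  15 → host 4 (new)  [load 15/38]
  36 → host 5 (new)  [load 36/38]
  27 → host 6 (new)  [load 27/38]
6 hosts opened.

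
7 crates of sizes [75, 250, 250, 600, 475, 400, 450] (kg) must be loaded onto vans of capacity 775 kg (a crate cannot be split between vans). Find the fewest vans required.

4

Total = 600 + 475 + 450 + 400 + 250 + 250 + 75 = 2500 kg.
Lower bound: ⌈2500/775⌉ = 4 vans.
A packing using 4 vans:
  van 1: 600 + 75 = 675
  van 2: 475 + 250 = 725
  van 3: 450 + 250 = 700
  van 4: 400 = 400
This matches the lower bound, so 4 is optimal.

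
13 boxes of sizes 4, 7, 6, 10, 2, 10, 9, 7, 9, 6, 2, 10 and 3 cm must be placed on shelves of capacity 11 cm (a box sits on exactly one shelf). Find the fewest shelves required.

Total = 10 + 10 + 10 + 9 + 9 + 7 + 7 + 6 + 6 + 4 + 3 + 2 + 2 = 85 cm.
Lower bound: ⌈85/11⌉ = 8 shelves.
Also, 9 boxes each exceed 11/2 cm, and no two of those can share a shelf, so at least 9 shelves are needed.
A packing using 9 shelves:
  shelf 1: 10 = 10
  shelf 2: 10 = 10
  shelf 3: 10 = 10
  shelf 4: 9 + 2 = 11
  shelf 5: 9 + 2 = 11
  shelf 6: 7 + 4 = 11
  shelf 7: 7 + 3 = 10
  shelf 8: 6 = 6
  shelf 9: 6 = 6
This matches the lower bound, so 9 is optimal.

9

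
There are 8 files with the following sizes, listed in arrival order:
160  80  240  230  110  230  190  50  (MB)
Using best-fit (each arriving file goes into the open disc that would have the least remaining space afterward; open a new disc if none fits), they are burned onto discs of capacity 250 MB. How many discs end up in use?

6

  160 → disc 1 (new)  [load 160/250]
  80 → disc 1  [load 240/250]
  240 → disc 2 (new)  [load 240/250]
  230 → disc 3 (new)  [load 230/250]
  110 → disc 4 (new)  [load 110/250]
  230 → disc 5 (new)  [load 230/250]
  190 → disc 6 (new)  [load 190/250]
  50 → disc 6  [load 240/250]
6 discs opened.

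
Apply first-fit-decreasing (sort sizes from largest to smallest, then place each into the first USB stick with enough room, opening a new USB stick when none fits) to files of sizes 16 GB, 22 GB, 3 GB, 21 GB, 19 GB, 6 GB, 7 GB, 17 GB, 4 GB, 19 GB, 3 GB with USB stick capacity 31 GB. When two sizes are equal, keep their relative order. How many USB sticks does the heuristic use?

6

Sorted descending: 22, 21, 19, 19, 17, 16, 7, 6, 4, 3, 3.
  22 → USB stick 1 (new)  [load 22/31]
  21 → USB stick 2 (new)  [load 21/31]
  19 → USB stick 3 (new)  [load 19/31]
  19 → USB stick 4 (new)  [load 19/31]
  17 → USB stick 5 (new)  [load 17/31]
  16 → USB stick 6 (new)  [load 16/31]
  7 → USB stick 1  [load 29/31]
  6 → USB stick 2  [load 27/31]
  4 → USB stick 2  [load 31/31]
  3 → USB stick 3  [load 22/31]
  3 → USB stick 3  [load 25/31]
6 USB sticks opened.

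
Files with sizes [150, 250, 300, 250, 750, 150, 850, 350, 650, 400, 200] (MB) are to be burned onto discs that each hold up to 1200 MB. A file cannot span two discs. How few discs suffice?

4

Total = 850 + 750 + 650 + 400 + 350 + 300 + 250 + 250 + 200 + 150 + 150 = 4300 MB.
Lower bound: ⌈4300/1200⌉ = 4 discs.
A packing using 4 discs:
  disc 1: 850 + 350 = 1200
  disc 2: 750 + 400 = 1150
  disc 3: 650 + 300 + 250 = 1200
  disc 4: 250 + 200 + 150 + 150 = 750
This matches the lower bound, so 4 is optimal.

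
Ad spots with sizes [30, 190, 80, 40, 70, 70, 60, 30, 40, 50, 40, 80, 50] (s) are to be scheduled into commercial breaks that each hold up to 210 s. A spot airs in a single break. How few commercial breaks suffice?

5

Total = 190 + 80 + 80 + 70 + 70 + 60 + 50 + 50 + 40 + 40 + 40 + 30 + 30 = 830 s.
Lower bound: ⌈830/210⌉ = 4 commercial breaks.
A packing using 5 commercial breaks:
  break 1: 190 = 190
  break 2: 80 + 80 + 50 = 210
  break 3: 70 + 70 + 60 = 200
  break 4: 50 + 40 + 40 + 40 + 30 = 200
  break 5: 30 = 30
No arrangement into 4 commercial breaks stays within capacity, so 5 is optimal.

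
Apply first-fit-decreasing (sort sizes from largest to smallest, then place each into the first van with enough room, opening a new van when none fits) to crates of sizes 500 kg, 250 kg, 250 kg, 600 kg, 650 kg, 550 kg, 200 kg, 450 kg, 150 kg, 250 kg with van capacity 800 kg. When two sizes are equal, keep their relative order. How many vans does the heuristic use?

Sorted descending: 650, 600, 550, 500, 450, 250, 250, 250, 200, 150.
  650 → van 1 (new)  [load 650/800]
  600 → van 2 (new)  [load 600/800]
  550 → van 3 (new)  [load 550/800]
  500 → van 4 (new)  [load 500/800]
  450 → van 5 (new)  [load 450/800]
  250 → van 3  [load 800/800]
  250 → van 4  [load 750/800]
  250 → van 5  [load 700/800]
  200 → van 2  [load 800/800]
  150 → van 1  [load 800/800]
5 vans opened.

5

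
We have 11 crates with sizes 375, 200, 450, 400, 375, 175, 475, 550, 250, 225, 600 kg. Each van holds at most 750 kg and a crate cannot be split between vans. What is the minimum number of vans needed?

Total = 600 + 550 + 475 + 450 + 400 + 375 + 375 + 250 + 225 + 200 + 175 = 4075 kg.
Lower bound: ⌈4075/750⌉ = 6 vans.
A packing using 6 vans:
  van 1: 600 = 600
  van 2: 550 + 200 = 750
  van 3: 475 + 250 = 725
  van 4: 450 + 225 = 675
  van 5: 400 + 175 = 575
  van 6: 375 + 375 = 750
This matches the lower bound, so 6 is optimal.

6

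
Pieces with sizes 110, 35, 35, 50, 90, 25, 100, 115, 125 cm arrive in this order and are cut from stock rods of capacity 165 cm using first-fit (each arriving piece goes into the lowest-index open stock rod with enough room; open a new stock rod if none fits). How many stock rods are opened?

6

  110 → stock rod 1 (new)  [load 110/165]
  35 → stock rod 1  [load 145/165]
  35 → stock rod 2 (new)  [load 35/165]
  50 → stock rod 2  [load 85/165]
  90 → stock rod 3 (new)  [load 90/165]
  25 → stock rod 2  [load 110/165]
  100 → stock rod 4 (new)  [load 100/165]
  115 → stock rod 5 (new)  [load 115/165]
  125 → stock rod 6 (new)  [load 125/165]
6 stock rods opened.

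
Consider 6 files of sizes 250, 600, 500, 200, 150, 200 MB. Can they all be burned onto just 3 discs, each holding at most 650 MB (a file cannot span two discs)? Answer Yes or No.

A valid assignment using 3 discs:
  disc 1: 600 = 600
  disc 2: 500 + 150 = 650
  disc 3: 250 + 200 + 200 = 650
Every load is within 650 MB, so 3 discs suffice.

Yes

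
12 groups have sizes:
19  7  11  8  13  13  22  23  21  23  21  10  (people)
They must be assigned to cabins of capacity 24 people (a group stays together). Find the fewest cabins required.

Total = 23 + 23 + 22 + 21 + 21 + 19 + 13 + 13 + 11 + 10 + 8 + 7 = 191 people.
Lower bound: ⌈191/24⌉ = 8 cabins.
A packing using 9 cabins:
  cabin 1: 23 = 23
  cabin 2: 23 = 23
  cabin 3: 22 = 22
  cabin 4: 21 = 21
  cabin 5: 21 = 21
  cabin 6: 19 = 19
  cabin 7: 13 + 11 = 24
  cabin 8: 13 + 10 = 23
  cabin 9: 8 + 7 = 15
No arrangement into 8 cabins stays within capacity, so 9 is optimal.

9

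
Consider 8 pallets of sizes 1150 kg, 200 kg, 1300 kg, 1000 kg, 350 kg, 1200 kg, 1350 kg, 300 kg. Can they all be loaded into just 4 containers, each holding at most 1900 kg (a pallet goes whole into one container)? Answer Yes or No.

No

Total = 6850 kg; ⌈6850/1900⌉ = 4.
5 pallets each exceed half the capacity and cannot share a container, forcing at least 5 containers.
At least 5 containers are required, but only 4 are allowed.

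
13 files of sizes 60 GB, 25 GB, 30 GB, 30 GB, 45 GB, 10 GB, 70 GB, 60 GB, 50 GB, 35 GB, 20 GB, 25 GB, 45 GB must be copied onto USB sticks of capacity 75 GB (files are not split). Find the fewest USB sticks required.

Total = 70 + 60 + 60 + 50 + 45 + 45 + 35 + 30 + 30 + 25 + 25 + 20 + 10 = 505 GB.
Lower bound: ⌈505/75⌉ = 7 USB sticks.
A packing using 8 USB sticks:
  USB stick 1: 70 = 70
  USB stick 2: 60 + 10 = 70
  USB stick 3: 60 = 60
  USB stick 4: 50 + 25 = 75
  USB stick 5: 45 + 30 = 75
  USB stick 6: 45 + 30 = 75
  USB stick 7: 35 + 25 = 60
  USB stick 8: 20 = 20
No arrangement into 7 USB sticks stays within capacity, so 8 is optimal.

8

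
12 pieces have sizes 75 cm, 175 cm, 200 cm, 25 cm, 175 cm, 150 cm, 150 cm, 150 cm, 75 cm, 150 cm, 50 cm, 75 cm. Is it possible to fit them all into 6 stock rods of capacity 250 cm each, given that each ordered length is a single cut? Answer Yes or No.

Total = 1450 cm; ⌈1450/250⌉ = 6.
7 pieces each exceed half the capacity and cannot share a stock rod, forcing at least 7 stock rods.
At least 7 stock rods are required, but only 6 are allowed.

No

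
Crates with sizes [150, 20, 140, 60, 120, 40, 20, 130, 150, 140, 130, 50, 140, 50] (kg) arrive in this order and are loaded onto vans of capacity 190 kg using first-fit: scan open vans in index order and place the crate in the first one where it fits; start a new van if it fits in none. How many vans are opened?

  150 → van 1 (new)  [load 150/190]
  20 → van 1  [load 170/190]
  140 → van 2 (new)  [load 140/190]
  60 → van 3 (new)  [load 60/190]
  120 → van 3  [load 180/190]
  40 → van 2  [load 180/190]
  20 → van 1  [load 190/190]
  130 → van 4 (new)  [load 130/190]
  150 → van 5 (new)  [load 150/190]
  140 → van 6 (new)  [load 140/190]
  130 → van 7 (new)  [load 130/190]
  50 → van 4  [load 180/190]
  140 → van 8 (new)  [load 140/190]
  50 → van 6  [load 190/190]
8 vans opened.

8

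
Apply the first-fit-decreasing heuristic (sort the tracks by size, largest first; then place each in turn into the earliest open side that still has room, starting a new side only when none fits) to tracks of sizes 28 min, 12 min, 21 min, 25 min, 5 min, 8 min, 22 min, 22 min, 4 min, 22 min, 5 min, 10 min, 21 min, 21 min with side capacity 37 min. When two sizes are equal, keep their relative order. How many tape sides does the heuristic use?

Sorted descending: 28, 25, 22, 22, 22, 21, 21, 21, 12, 10, 8, 5, 5, 4.
  28 → side 1 (new)  [load 28/37]
  25 → side 2 (new)  [load 25/37]
  22 → side 3 (new)  [load 22/37]
  22 → side 4 (new)  [load 22/37]
  22 → side 5 (new)  [load 22/37]
  21 → side 6 (new)  [load 21/37]
  21 → side 7 (new)  [load 21/37]
  21 → side 8 (new)  [load 21/37]
  12 → side 2  [load 37/37]
  10 → side 3  [load 32/37]
  8 → side 1  [load 36/37]
  5 → side 3  [load 37/37]
  5 → side 4  [load 27/37]
  4 → side 4  [load 31/37]
8 tape sides opened.

8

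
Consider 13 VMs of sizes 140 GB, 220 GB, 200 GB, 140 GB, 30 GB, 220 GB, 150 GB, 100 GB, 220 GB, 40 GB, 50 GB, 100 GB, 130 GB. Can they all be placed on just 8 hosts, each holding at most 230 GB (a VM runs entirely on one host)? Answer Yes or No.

Total = 1740 GB; ⌈1740/230⌉ = 8.
The bound of 8 does not rule out 8, but exhaustive search shows no assignment into 8 hosts of capacity 230 GB exists — the minimum is 9.

No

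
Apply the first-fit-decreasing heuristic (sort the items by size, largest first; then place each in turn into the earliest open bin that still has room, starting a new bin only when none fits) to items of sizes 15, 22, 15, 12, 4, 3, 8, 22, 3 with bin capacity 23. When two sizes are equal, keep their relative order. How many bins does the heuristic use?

Sorted descending: 22, 22, 15, 15, 12, 8, 4, 3, 3.
  22 → bin 1 (new)  [load 22/23]
  22 → bin 2 (new)  [load 22/23]
  15 → bin 3 (new)  [load 15/23]
  15 → bin 4 (new)  [load 15/23]
  12 → bin 5 (new)  [load 12/23]
  8 → bin 3  [load 23/23]
  4 → bin 4  [load 19/23]
  3 → bin 4  [load 22/23]
  3 → bin 5  [load 15/23]
5 bins opened.

5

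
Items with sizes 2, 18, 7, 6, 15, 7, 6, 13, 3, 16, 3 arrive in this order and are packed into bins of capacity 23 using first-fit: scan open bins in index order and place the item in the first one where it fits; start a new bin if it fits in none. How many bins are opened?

  2 → bin 1 (new)  [load 2/23]
  18 → bin 1  [load 20/23]
  7 → bin 2 (new)  [load 7/23]
  6 → bin 2  [load 13/23]
  15 → bin 3 (new)  [load 15/23]
  7 → bin 2  [load 20/23]
  6 → bin 3  [load 21/23]
  13 → bin 4 (new)  [load 13/23]
  3 → bin 1  [load 23/23]
  16 → bin 5 (new)  [load 16/23]
  3 → bin 2  [load 23/23]
5 bins opened.

5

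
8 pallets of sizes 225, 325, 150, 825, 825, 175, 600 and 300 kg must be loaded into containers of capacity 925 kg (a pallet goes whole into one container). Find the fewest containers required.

Total = 825 + 825 + 600 + 325 + 300 + 225 + 175 + 150 = 3425 kg.
Lower bound: ⌈3425/925⌉ = 4 containers.
A packing using 4 containers:
  container 1: 825 = 825
  container 2: 825 = 825
  container 3: 600 + 325 = 925
  container 4: 300 + 225 + 175 + 150 = 850
This matches the lower bound, so 4 is optimal.

4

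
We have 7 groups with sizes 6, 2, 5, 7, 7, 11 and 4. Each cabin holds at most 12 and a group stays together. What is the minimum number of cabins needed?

Total = 11 + 7 + 7 + 6 + 5 + 4 + 2 = 42.
Lower bound: ⌈42/12⌉ = 4 cabins.
A packing using 4 cabins:
  cabin 1: 11 = 11
  cabin 2: 7 + 5 = 12
  cabin 3: 7 + 4 = 11
  cabin 4: 6 + 2 = 8
This matches the lower bound, so 4 is optimal.

4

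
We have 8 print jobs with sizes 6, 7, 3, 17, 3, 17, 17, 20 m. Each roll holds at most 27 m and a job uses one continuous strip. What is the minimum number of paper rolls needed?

4

Total = 20 + 17 + 17 + 17 + 7 + 6 + 3 + 3 = 90 m.
Lower bound: ⌈90/27⌉ = 4 paper rolls.
A packing using 4 paper rolls:
  roll 1: 20 + 7 = 27
  roll 2: 17 + 6 + 3 = 26
  roll 3: 17 + 3 = 20
  roll 4: 17 = 17
This matches the lower bound, so 4 is optimal.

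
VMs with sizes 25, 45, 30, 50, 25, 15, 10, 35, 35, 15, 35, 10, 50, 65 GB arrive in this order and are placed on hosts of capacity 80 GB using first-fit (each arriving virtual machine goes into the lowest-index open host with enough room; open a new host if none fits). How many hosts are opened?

7

  25 → host 1 (new)  [load 25/80]
  45 → host 1  [load 70/80]
  30 → host 2 (new)  [load 30/80]
  50 → host 2  [load 80/80]
  25 → host 3 (new)  [load 25/80]
  15 → host 3  [load 40/80]
  10 → host 1  [load 80/80]
  35 → host 3  [load 75/80]
  35 → host 4 (new)  [load 35/80]
  15 → host 4  [load 50/80]
  35 → host 5 (new)  [load 35/80]
  10 → host 4  [load 60/80]
  50 → host 6 (new)  [load 50/80]
  65 → host 7 (new)  [load 65/80]
7 hosts opened.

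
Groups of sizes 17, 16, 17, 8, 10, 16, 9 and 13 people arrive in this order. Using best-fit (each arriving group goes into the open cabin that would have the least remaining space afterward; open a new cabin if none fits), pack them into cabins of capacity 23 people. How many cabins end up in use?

6

  17 → cabin 1 (new)  [load 17/23]
  16 → cabin 2 (new)  [load 16/23]
  17 → cabin 3 (new)  [load 17/23]
  8 → cabin 4 (new)  [load 8/23]
  10 → cabin 4  [load 18/23]
  16 → cabin 5 (new)  [load 16/23]
  9 → cabin 6 (new)  [load 9/23]
  13 → cabin 6  [load 22/23]
6 cabins opened.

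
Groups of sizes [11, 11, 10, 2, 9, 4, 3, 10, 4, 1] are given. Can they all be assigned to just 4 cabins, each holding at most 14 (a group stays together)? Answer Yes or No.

No

Total = 65; ⌈65/14⌉ = 5.
At least 5 cabins are required, but only 4 are allowed.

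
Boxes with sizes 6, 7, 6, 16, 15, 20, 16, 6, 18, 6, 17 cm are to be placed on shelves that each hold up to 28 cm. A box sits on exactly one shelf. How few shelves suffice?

6

Total = 20 + 18 + 17 + 16 + 16 + 15 + 7 + 6 + 6 + 6 + 6 = 133 cm.
Lower bound: ⌈133/28⌉ = 5 shelves.
Also, 6 boxes each exceed 14 cm, and no two of those can share a shelf, so at least 6 shelves are needed.
A packing using 6 shelves:
  shelf 1: 20 + 7 = 27
  shelf 2: 18 + 6 = 24
  shelf 3: 17 + 6 = 23
  shelf 4: 16 + 6 + 6 = 28
  shelf 5: 16 = 16
  shelf 6: 15 = 15
This matches the lower bound, so 6 is optimal.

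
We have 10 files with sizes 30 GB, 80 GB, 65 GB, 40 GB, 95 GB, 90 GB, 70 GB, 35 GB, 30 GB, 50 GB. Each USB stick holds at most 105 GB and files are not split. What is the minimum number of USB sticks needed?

7

Total = 95 + 90 + 80 + 70 + 65 + 50 + 40 + 35 + 30 + 30 = 585 GB.
Lower bound: ⌈585/105⌉ = 6 USB sticks.
A packing using 7 USB sticks:
  USB stick 1: 95 = 95
  USB stick 2: 90 = 90
  USB stick 3: 80 = 80
  USB stick 4: 70 + 35 = 105
  USB stick 5: 65 + 40 = 105
  USB stick 6: 50 + 30 = 80
  USB stick 7: 30 = 30
No arrangement into 6 USB sticks stays within capacity, so 7 is optimal.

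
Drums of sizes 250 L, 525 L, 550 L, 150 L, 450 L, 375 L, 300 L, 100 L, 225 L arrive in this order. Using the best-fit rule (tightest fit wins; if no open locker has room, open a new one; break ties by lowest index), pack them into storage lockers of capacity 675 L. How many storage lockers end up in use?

5

  250 → locker 1 (new)  [load 250/675]
  525 → locker 2 (new)  [load 525/675]
  550 → locker 3 (new)  [load 550/675]
  150 → locker 2  [load 675/675]
  450 → locker 4 (new)  [load 450/675]
  375 → locker 1  [load 625/675]
  300 → locker 5 (new)  [load 300/675]
  100 → locker 3  [load 650/675]
  225 → locker 4  [load 675/675]
5 storage lockers opened.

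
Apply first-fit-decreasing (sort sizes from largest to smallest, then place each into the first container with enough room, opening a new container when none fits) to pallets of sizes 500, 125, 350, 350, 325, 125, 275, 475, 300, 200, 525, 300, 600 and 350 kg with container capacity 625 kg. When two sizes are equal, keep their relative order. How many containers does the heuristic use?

Sorted descending: 600, 525, 500, 475, 350, 350, 350, 325, 300, 300, 275, 200, 125, 125.
  600 → container 1 (new)  [load 600/625]
  525 → container 2 (new)  [load 525/625]
  500 → container 3 (new)  [load 500/625]
  475 → container 4 (new)  [load 475/625]
  350 → container 5 (new)  [load 350/625]
  350 → container 6 (new)  [load 350/625]
  350 → container 7 (new)  [load 350/625]
  325 → container 8 (new)  [load 325/625]
  300 → container 8  [load 625/625]
  300 → container 9 (new)  [load 300/625]
  275 → container 5  [load 625/625]
  200 → container 6  [load 550/625]
  125 → container 3  [load 625/625]
  125 → container 4  [load 600/625]
9 containers opened.

9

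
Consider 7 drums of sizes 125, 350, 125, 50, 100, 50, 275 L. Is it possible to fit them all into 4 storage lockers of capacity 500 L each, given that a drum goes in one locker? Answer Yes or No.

A valid assignment using 3 storage lockers:
  locker 1: 350 + 125 = 475
  locker 2: 275 + 125 + 100 = 500
  locker 3: 50 + 50 = 100
That uses only 3 ≤ 4, so 4 storage lockers are enough.

Yes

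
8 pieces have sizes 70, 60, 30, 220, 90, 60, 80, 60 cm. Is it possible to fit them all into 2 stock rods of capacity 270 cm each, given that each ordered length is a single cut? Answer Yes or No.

No

Total = 670 cm; ⌈670/270⌉ = 3.
At least 3 stock rods are required, but only 2 are allowed.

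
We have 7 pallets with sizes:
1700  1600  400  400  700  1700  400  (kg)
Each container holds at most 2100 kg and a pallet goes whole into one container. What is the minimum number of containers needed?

Total = 1700 + 1700 + 1600 + 700 + 400 + 400 + 400 = 6900 kg.
Lower bound: ⌈6900/2100⌉ = 4 containers.
A packing using 4 containers:
  container 1: 1700 + 400 = 2100
  container 2: 1700 + 400 = 2100
  container 3: 1600 + 400 = 2000
  container 4: 700 = 700
This matches the lower bound, so 4 is optimal.

4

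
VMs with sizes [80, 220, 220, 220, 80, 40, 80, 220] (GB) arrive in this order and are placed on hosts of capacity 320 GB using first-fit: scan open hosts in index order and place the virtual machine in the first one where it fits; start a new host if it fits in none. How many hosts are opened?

4

  80 → host 1 (new)  [load 80/320]
  220 → host 1  [load 300/320]
  220 → host 2 (new)  [load 220/320]
  220 → host 3 (new)  [load 220/320]
  80 → host 2  [load 300/320]
  40 → host 3  [load 260/320]
  80 → host 4 (new)  [load 80/320]
  220 → host 4  [load 300/320]
4 hosts opened.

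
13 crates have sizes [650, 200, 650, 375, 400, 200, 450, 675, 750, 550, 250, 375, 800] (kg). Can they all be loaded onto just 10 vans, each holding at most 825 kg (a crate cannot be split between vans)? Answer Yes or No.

Yes

A valid assignment using 9 vans:
  van 1: 800 = 800
  van 2: 750 = 750
  van 3: 675 = 675
  van 4: 650 = 650
  van 5: 650 = 650
  van 6: 550 + 250 = 800
  van 7: 450 + 375 = 825
  van 8: 400 + 375 = 775
  van 9: 200 + 200 = 400
That uses only 9 ≤ 10, so 10 vans are enough.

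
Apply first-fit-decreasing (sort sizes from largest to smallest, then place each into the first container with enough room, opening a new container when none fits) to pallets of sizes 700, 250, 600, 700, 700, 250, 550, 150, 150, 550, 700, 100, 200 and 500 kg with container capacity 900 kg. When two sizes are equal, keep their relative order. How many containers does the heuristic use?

8

Sorted descending: 700, 700, 700, 700, 600, 550, 550, 500, 250, 250, 200, 150, 150, 100.
  700 → container 1 (new)  [load 700/900]
  700 → container 2 (new)  [load 700/900]
  700 → container 3 (new)  [load 700/900]
  700 → container 4 (new)  [load 700/900]
  600 → container 5 (new)  [load 600/900]
  550 → container 6 (new)  [load 550/900]
  550 → container 7 (new)  [load 550/900]
  500 → container 8 (new)  [load 500/900]
  250 → container 5  [load 850/900]
  250 → container 6  [load 800/900]
  200 → container 1  [load 900/900]
  150 → container 2  [load 850/900]
  150 → container 3  [load 850/900]
  100 → container 4  [load 800/900]
8 containers opened.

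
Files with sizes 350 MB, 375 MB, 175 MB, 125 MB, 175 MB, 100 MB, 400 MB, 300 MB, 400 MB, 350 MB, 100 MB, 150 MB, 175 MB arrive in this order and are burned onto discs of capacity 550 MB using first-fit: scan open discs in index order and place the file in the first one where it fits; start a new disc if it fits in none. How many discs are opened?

7

  350 → disc 1 (new)  [load 350/550]
  375 → disc 2 (new)  [load 375/550]
  175 → disc 1  [load 525/550]
  125 → disc 2  [load 500/550]
  175 → disc 3 (new)  [load 175/550]
  100 → disc 3  [load 275/550]
  400 → disc 4 (new)  [load 400/550]
  300 → disc 5 (new)  [load 300/550]
  400 → disc 6 (new)  [load 400/550]
  350 → disc 7 (new)  [load 350/550]
  100 → disc 3  [load 375/550]
  150 → disc 3  [load 525/550]
  175 → disc 5  [load 475/550]
7 discs opened.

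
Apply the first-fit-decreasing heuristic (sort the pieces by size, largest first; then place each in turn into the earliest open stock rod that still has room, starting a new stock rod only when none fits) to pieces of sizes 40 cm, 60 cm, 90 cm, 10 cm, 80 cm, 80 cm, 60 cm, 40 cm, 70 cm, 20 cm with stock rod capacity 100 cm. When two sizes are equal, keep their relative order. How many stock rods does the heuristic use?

Sorted descending: 90, 80, 80, 70, 60, 60, 40, 40, 20, 10.
  90 → stock rod 1 (new)  [load 90/100]
  80 → stock rod 2 (new)  [load 80/100]
  80 → stock rod 3 (new)  [load 80/100]
  70 → stock rod 4 (new)  [load 70/100]
  60 → stock rod 5 (new)  [load 60/100]
  60 → stock rod 6 (new)  [load 60/100]
  40 → stock rod 5  [load 100/100]
  40 → stock rod 6  [load 100/100]
  20 → stock rod 2  [load 100/100]
  10 → stock rod 1  [load 100/100]
6 stock rods opened.

6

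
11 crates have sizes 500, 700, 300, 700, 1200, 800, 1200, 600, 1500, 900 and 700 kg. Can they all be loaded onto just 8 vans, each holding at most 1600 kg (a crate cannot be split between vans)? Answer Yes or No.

A valid assignment using 7 vans:
  van 1: 1500 = 1500
  van 2: 1200 + 300 = 1500
  van 3: 1200 = 1200
  van 4: 900 + 700 = 1600
  van 5: 800 + 700 = 1500
  van 6: 700 + 600 = 1300
  van 7: 500 = 500
That uses only 7 ≤ 8, so 8 vans are enough.

Yes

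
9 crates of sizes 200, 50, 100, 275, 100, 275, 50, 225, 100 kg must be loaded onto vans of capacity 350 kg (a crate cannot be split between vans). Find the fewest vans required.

5

Total = 275 + 275 + 225 + 200 + 100 + 100 + 100 + 50 + 50 = 1375 kg.
Lower bound: ⌈1375/350⌉ = 4 vans.
A packing using 5 vans:
  van 1: 275 + 50 = 325
  van 2: 275 + 50 = 325
  van 3: 225 + 100 = 325
  van 4: 200 + 100 = 300
  van 5: 100 = 100
No arrangement into 4 vans stays within capacity, so 5 is optimal.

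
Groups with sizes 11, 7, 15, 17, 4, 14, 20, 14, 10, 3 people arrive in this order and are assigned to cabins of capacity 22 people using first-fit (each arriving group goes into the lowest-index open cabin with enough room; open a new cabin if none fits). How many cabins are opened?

  11 → cabin 1 (new)  [load 11/22]
  7 → cabin 1  [load 18/22]
  15 → cabin 2 (new)  [load 15/22]
  17 → cabin 3 (new)  [load 17/22]
  4 → cabin 1  [load 22/22]
  14 → cabin 4 (new)  [load 14/22]
  20 → cabin 5 (new)  [load 20/22]
  14 → cabin 6 (new)  [load 14/22]
  10 → cabin 7 (new)  [load 10/22]
  3 → cabin 2  [load 18/22]
7 cabins opened.

7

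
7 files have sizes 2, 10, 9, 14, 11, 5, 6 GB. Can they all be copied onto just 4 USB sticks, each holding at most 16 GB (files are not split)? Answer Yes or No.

A valid assignment using 4 USB sticks:
  USB stick 1: 14 + 2 = 16
  USB stick 2: 11 + 5 = 16
  USB stick 3: 10 + 6 = 16
  USB stick 4: 9 = 9
Every load is within 16 GB, so 4 USB sticks suffice.

Yes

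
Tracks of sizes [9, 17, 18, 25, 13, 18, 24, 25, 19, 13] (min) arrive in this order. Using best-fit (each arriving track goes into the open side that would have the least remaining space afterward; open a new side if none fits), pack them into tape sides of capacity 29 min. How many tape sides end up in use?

8

  9 → side 1 (new)  [load 9/29]
  17 → side 1  [load 26/29]
  18 → side 2 (new)  [load 18/29]
  25 → side 3 (new)  [load 25/29]
  13 → side 4 (new)  [load 13/29]
  18 → side 5 (new)  [load 18/29]
  24 → side 6 (new)  [load 24/29]
  25 → side 7 (new)  [load 25/29]
  19 → side 8 (new)  [load 19/29]
  13 → side 4  [load 26/29]
8 tape sides opened.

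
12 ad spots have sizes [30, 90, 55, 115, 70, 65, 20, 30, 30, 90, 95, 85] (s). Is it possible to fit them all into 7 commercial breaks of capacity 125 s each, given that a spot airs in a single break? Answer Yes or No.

A valid assignment using 7 commercial breaks:
  break 1: 115 = 115
  break 2: 95 + 30 = 125
  break 3: 90 + 30 = 120
  break 4: 90 + 30 = 120
  break 5: 85 + 20 = 105
  break 6: 70 + 55 = 125
  break 7: 65 = 65
Every load is within 125 s, so 7 commercial breaks suffice.

Yes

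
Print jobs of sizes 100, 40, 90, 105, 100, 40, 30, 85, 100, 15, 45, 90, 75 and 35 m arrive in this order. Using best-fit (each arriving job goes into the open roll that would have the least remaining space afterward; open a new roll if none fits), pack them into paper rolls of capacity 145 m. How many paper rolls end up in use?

8

  100 → roll 1 (new)  [load 100/145]
  40 → roll 1  [load 140/145]
  90 → roll 2 (new)  [load 90/145]
  105 → roll 3 (new)  [load 105/145]
  100 → roll 4 (new)  [load 100/145]
  40 → roll 3  [load 145/145]
  30 → roll 4  [load 130/145]
  85 → roll 5 (new)  [load 85/145]
  100 → roll 6 (new)  [load 100/145]
  15 → roll 4  [load 145/145]
  45 → roll 6  [load 145/145]
  90 → roll 7 (new)  [load 90/145]
  75 → roll 8 (new)  [load 75/145]
  35 → roll 2  [load 125/145]
8 paper rolls opened.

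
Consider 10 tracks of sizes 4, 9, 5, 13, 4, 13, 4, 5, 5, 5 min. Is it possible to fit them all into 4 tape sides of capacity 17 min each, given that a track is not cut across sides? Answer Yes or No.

Total = 67 min; ⌈67/17⌉ = 4.
The bound of 4 does not rule out 4, but exhaustive search shows no assignment into 4 tape sides of capacity 17 min exists — the minimum is 5.

No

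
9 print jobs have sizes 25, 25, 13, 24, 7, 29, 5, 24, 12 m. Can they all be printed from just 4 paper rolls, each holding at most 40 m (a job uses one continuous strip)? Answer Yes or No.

Total = 164 m; ⌈164/40⌉ = 5.
At least 5 paper rolls are required, but only 4 are allowed.

No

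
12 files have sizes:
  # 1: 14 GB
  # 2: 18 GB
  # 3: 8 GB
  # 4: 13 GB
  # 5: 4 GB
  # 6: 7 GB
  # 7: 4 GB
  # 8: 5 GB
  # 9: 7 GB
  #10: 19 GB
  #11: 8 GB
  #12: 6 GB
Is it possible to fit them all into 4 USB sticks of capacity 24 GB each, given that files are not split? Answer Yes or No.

Total = 113 GB; ⌈113/24⌉ = 5.
At least 5 USB sticks are required, but only 4 are allowed.

No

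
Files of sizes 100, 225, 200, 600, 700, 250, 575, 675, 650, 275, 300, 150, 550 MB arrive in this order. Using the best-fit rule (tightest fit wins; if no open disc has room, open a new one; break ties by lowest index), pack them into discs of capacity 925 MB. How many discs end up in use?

7

  100 → disc 1 (new)  [load 100/925]
  225 → disc 1  [load 325/925]
  200 → disc 1  [load 525/925]
  600 → disc 2 (new)  [load 600/925]
  700 → disc 3 (new)  [load 700/925]
  250 → disc 2  [load 850/925]
  575 → disc 4 (new)  [load 575/925]
  675 → disc 5 (new)  [load 675/925]
  650 → disc 6 (new)  [load 650/925]
  275 → disc 6  [load 925/925]
  300 → disc 4  [load 875/925]
  150 → disc 3  [load 850/925]
  550 → disc 7 (new)  [load 550/925]
7 discs opened.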